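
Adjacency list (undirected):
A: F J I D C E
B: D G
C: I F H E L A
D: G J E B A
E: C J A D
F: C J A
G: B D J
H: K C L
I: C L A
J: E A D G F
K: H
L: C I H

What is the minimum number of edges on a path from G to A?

2

Level 0: G
Level 1: B, D, J
Level 2: A, E, F
Level 3: C, I
Level 4: H, L
Level 5: K
A first appears at level 2.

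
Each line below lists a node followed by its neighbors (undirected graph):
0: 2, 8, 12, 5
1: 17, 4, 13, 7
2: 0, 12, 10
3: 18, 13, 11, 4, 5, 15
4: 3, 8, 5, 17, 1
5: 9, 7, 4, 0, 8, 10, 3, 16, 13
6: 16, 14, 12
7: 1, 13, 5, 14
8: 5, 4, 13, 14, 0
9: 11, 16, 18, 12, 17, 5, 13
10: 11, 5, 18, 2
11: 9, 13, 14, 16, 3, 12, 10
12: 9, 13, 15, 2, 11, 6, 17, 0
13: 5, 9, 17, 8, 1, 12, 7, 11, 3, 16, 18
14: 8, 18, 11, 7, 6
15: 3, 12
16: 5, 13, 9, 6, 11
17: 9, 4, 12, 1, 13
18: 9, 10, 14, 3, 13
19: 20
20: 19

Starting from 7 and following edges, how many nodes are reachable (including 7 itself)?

19

BFS from 7 visits: 7, 1, 5, 13, 14, 4, 17, 0, 3, 8, 9, 10, 16, 11, 12, 18, 6, 2, 15
Reachable nodes: 19 of 21 total.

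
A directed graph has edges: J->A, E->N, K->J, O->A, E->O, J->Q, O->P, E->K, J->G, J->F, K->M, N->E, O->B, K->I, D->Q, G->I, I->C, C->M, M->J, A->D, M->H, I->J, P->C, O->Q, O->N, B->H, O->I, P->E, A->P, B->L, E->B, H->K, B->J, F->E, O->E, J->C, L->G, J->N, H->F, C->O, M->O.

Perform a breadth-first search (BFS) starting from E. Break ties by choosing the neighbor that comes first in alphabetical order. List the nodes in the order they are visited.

E -> B -> K -> N -> O -> H -> J -> L -> I -> M -> A -> P -> Q -> F -> C -> G -> D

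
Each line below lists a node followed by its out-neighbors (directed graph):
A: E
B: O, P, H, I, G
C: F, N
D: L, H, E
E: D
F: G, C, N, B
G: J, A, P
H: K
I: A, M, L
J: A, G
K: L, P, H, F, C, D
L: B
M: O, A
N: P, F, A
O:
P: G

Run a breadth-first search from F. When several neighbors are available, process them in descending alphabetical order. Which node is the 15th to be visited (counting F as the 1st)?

Visit F; enqueue N, G, C, B → queue [N, G, C, B]
Visit N; enqueue P, A → queue [G, C, B, P, A]
Visit G; enqueue J → queue [C, B, P, A, J]
Visit C → queue [B, P, A, J]
Visit B; enqueue O, I, H → queue [P, A, J, O, I, H]
Visit P → queue [A, J, O, I, H]
Visit A; enqueue E → queue [J, O, I, H, E]
Visit J → queue [O, I, H, E]
Visit O → queue [I, H, E]
Visit I; enqueue M, L → queue [H, E, M, L]
Visit H; enqueue K → queue [E, M, L, K]
Visit E; enqueue D → queue [M, L, K, D]
Visit M → queue [L, K, D]
Visit L → queue [K, D]
Visit K → queue [D]
Visit D → queue []

Visit order: F, N, G, C, B, P, A, J, O, I, H, E, M, L, K, D

K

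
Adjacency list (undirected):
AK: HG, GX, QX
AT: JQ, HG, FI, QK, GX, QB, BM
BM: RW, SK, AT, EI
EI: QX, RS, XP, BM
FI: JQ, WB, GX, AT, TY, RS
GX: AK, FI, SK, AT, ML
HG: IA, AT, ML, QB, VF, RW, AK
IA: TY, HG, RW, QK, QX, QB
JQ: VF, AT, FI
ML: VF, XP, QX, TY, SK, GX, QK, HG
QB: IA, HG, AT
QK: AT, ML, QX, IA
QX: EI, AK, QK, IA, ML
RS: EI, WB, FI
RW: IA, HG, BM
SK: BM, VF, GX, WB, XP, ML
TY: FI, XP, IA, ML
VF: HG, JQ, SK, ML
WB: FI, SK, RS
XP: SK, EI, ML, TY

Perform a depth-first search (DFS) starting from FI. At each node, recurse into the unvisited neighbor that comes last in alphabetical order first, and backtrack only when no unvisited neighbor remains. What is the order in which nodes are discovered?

Visit FI
FI → WB
WB → SK
SK → XP
XP → TY
TY → ML
ML → VF
VF → JQ
JQ → AT
AT → QK
QK → QX
QX → IA
IA → RW
RW → HG
HG → QB
HG → AK
AK → GX
RW → BM
BM → EI
EI → RS

FI WB SK XP TY ML VF JQ AT QK QX IA RW HG QB AK GX BM EI RS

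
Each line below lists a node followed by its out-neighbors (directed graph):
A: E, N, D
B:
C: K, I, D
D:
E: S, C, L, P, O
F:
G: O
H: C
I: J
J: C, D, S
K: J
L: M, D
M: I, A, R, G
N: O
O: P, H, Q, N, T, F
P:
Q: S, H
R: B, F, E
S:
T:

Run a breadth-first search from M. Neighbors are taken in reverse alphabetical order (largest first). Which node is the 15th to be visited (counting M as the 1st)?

Visit M; enqueue R, I, G, A → queue [R, I, G, A]
Visit R; enqueue F, E, B → queue [I, G, A, F, E, B]
Visit I; enqueue J → queue [G, A, F, E, B, J]
Visit G; enqueue O → queue [A, F, E, B, J, O]
Visit A; enqueue N, D → queue [F, E, B, J, O, N, D]
Visit F → queue [E, B, J, O, N, D]
Visit E; enqueue S, P, L, C → queue [B, J, O, N, D, S, P, L, C]
Visit B → queue [J, O, N, D, S, P, L, C]
Visit J → queue [O, N, D, S, P, L, C]
Visit O; enqueue T, Q, H → queue [N, D, S, P, L, C, T, Q, H]
Visit N → queue [D, S, P, L, C, T, Q, H]
Visit D → queue [S, P, L, C, T, Q, H]
Visit S → queue [P, L, C, T, Q, H]
Visit P → queue [L, C, T, Q, H]
Visit L → queue [C, T, Q, H]
Visit C; enqueue K → queue [T, Q, H, K]
Visit T → queue [Q, H, K]
Visit Q → queue [H, K]
Visit H → queue [K]
Visit K → queue []

Visit order: M, R, I, G, A, F, E, B, J, O, N, D, S, P, L, C, T, Q, H, K

L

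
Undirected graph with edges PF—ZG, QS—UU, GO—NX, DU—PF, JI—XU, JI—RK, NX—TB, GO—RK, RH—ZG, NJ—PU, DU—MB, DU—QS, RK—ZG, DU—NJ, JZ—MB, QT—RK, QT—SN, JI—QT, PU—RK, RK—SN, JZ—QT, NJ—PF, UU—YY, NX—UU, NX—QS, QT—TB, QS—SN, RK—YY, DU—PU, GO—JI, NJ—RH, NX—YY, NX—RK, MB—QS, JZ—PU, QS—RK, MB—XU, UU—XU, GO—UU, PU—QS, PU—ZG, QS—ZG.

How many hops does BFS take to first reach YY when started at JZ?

Level 0: JZ
Level 1: MB, PU, QT
Level 2: DU, JI, NJ, QS, RK, SN, TB, XU, ZG
Level 3: GO, NX, PF, RH, UU, YY
YY first appears at level 3.

3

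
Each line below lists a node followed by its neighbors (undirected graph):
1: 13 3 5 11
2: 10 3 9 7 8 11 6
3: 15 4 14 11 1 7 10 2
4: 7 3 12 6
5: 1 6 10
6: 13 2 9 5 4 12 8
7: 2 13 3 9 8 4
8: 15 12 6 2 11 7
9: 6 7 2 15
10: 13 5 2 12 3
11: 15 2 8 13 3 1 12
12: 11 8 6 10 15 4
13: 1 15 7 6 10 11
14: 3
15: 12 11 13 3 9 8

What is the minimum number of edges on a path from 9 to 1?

Level 0: 9
Level 1: 2, 6, 7, 15
Level 2: 3, 4, 5, 8, 10, 11, 12, 13
Level 3: 1, 14
1 first appears at level 3.

3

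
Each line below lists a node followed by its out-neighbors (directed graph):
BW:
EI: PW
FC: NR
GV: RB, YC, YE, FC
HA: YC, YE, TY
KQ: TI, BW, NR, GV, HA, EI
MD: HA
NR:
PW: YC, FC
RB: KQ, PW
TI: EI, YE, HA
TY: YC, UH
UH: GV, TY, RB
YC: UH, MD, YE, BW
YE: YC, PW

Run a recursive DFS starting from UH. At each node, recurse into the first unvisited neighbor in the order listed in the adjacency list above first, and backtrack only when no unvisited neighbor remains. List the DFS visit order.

UH → GV → RB → KQ → TI → EI → PW → YC → MD → HA → YE → TY → BW → FC → NR

Visit UH
UH → GV
GV → RB
RB → KQ
KQ → TI
TI → EI
EI → PW
PW → YC
YC → MD
MD → HA
HA → YE
HA → TY
YC → BW
PW → FC
FC → NR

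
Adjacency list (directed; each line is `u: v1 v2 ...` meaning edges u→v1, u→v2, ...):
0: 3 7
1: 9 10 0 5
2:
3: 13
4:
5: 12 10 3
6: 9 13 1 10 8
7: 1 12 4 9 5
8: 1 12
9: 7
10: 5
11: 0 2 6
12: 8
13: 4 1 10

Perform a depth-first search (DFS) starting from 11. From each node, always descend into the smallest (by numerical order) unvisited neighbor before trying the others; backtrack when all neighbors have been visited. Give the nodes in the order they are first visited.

Visit 11
11 → 0
0 → 3
3 → 13
13 → 1
1 → 5
5 → 10
5 → 12
12 → 8
1 → 9
9 → 7
7 → 4
11 → 2
11 → 6

11 → 0 → 3 → 13 → 1 → 5 → 10 → 12 → 8 → 9 → 7 → 4 → 2 → 6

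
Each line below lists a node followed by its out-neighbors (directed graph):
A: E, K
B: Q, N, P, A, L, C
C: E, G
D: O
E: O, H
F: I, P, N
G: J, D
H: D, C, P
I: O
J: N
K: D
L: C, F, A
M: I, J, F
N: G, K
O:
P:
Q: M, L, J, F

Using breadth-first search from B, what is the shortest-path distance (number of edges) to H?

3

Level 0: B
Level 1: A, C, L, N, P, Q
Level 2: E, F, G, J, K, M
Level 3: D, H, I, O
H first appears at level 3.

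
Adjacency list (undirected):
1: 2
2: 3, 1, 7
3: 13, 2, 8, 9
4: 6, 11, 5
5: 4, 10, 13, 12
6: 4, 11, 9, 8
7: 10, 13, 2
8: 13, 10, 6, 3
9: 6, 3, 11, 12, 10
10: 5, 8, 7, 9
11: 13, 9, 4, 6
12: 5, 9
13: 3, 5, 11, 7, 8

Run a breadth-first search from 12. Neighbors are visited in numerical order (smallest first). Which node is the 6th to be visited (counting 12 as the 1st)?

13

Visit 12; enqueue 5, 9 → queue [5, 9]
Visit 5; enqueue 4, 10, 13 → queue [9, 4, 10, 13]
Visit 9; enqueue 3, 6, 11 → queue [4, 10, 13, 3, 6, 11]
Visit 4 → queue [10, 13, 3, 6, 11]
Visit 10; enqueue 7, 8 → queue [13, 3, 6, 11, 7, 8]
Visit 13 → queue [3, 6, 11, 7, 8]
Visit 3; enqueue 2 → queue [6, 11, 7, 8, 2]
Visit 6 → queue [11, 7, 8, 2]
Visit 11 → queue [7, 8, 2]
Visit 7 → queue [8, 2]
Visit 8 → queue [2]
Visit 2; enqueue 1 → queue [1]
Visit 1 → queue []

Visit order: 12, 5, 9, 4, 10, 13, 3, 6, 11, 7, 8, 2, 1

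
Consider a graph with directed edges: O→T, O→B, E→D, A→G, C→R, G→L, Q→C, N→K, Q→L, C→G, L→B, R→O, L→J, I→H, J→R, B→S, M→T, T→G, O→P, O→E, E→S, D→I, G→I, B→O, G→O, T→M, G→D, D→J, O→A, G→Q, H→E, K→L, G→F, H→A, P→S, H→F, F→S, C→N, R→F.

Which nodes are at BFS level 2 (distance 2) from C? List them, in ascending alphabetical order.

D, F, I, K, L, O, Q

Level 0: C
Level 1: G, N, R
Level 2: D, F, I, K, L, O, Q
Level 3: A, B, E, H, J, P, S, T
Level 4: M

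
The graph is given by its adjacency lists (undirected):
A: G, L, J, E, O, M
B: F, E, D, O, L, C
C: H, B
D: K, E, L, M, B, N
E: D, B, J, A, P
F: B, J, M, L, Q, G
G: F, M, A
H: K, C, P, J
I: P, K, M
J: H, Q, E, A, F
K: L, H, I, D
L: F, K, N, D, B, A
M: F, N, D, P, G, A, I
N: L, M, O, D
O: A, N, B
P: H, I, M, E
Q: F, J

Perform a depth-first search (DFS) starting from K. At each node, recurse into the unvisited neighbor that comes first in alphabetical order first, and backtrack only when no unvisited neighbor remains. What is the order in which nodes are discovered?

Visit K
K → D
D → B
B → C
C → H
H → J
J → A
A → E
E → P
P → I
I → M
M → F
F → G
F → L
L → N
N → O
F → Q

K, D, B, C, H, J, A, E, P, I, M, F, G, L, N, O, Q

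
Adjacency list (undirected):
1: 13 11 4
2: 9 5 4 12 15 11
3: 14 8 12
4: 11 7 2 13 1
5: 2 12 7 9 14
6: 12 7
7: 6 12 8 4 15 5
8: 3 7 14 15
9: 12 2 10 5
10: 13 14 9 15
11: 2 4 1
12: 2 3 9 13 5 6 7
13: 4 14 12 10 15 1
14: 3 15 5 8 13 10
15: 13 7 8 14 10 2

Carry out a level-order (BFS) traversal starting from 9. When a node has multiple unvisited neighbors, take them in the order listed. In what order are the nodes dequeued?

9, 12, 2, 10, 5, 3, 13, 6, 7, 4, 15, 11, 14, 8, 1

Visit 9; enqueue 12, 2, 10, 5 → queue [12, 2, 10, 5]
Visit 12; enqueue 3, 13, 6, 7 → queue [2, 10, 5, 3, 13, 6, 7]
Visit 2; enqueue 4, 15, 11 → queue [10, 5, 3, 13, 6, 7, 4, 15, 11]
Visit 10; enqueue 14 → queue [5, 3, 13, 6, 7, 4, 15, 11, 14]
Visit 5 → queue [3, 13, 6, 7, 4, 15, 11, 14]
Visit 3; enqueue 8 → queue [13, 6, 7, 4, 15, 11, 14, 8]
Visit 13; enqueue 1 → queue [6, 7, 4, 15, 11, 14, 8, 1]
Visit 6 → queue [7, 4, 15, 11, 14, 8, 1]
Visit 7 → queue [4, 15, 11, 14, 8, 1]
Visit 4 → queue [15, 11, 14, 8, 1]
Visit 15 → queue [11, 14, 8, 1]
Visit 11 → queue [14, 8, 1]
Visit 14 → queue [8, 1]
Visit 8 → queue [1]
Visit 1 → queue []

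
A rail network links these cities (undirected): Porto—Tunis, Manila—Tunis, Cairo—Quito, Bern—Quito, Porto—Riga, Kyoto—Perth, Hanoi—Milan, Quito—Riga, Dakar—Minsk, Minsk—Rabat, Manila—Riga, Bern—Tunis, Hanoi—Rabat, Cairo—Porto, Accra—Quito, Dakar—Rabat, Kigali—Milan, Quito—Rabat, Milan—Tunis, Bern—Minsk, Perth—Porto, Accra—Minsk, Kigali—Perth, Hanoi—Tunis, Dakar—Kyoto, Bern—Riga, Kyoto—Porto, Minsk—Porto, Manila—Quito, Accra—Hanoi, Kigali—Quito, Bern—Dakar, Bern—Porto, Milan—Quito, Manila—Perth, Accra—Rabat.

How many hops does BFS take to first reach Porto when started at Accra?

2

Level 0: Accra
Level 1: Hanoi, Minsk, Quito, Rabat
Level 2: Bern, Cairo, Dakar, Kigali, Manila, Milan, Porto, Riga, Tunis
Level 3: Kyoto, Perth
Porto first appears at level 2.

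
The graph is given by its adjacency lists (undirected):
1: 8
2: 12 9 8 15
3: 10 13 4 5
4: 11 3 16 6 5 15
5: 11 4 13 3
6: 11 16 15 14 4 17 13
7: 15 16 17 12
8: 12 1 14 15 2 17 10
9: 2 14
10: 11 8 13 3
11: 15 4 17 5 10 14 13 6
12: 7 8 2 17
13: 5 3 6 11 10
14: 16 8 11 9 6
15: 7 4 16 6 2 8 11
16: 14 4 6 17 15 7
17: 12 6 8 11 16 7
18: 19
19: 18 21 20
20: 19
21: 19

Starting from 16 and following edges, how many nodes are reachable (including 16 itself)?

BFS from 16 visits: 16, 17, 15, 14, 7, 6, 4, 12, 11, 8, 2, 9, 13, 5, 3, 10, 1
Reachable nodes: 17 of 21 total.

17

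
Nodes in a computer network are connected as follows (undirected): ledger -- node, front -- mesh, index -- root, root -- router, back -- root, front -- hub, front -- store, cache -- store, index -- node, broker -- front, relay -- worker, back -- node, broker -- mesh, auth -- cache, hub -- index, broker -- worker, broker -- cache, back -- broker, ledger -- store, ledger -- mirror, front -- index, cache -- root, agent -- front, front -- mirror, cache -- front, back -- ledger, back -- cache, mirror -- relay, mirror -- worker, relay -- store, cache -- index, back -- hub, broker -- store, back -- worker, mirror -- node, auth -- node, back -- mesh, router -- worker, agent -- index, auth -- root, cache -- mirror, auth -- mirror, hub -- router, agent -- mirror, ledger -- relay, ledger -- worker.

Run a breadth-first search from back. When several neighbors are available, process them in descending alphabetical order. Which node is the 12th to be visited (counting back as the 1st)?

mirror

Visit back; enqueue worker, root, node, mesh, ledger, hub, cache, broker → queue [worker, root, node, mesh, ledger, hub, cache, broker]
Visit worker; enqueue router, relay, mirror → queue [root, node, mesh, ledger, hub, cache, broker, router, relay, mirror]
Visit root; enqueue index, auth → queue [node, mesh, ledger, hub, cache, broker, router, relay, mirror, index, auth]
Visit node → queue [mesh, ledger, hub, cache, broker, router, relay, mirror, index, auth]
Visit mesh; enqueue front → queue [ledger, hub, cache, broker, router, relay, mirror, index, auth, front]
Visit ledger; enqueue store → queue [hub, cache, broker, router, relay, mirror, index, auth, front, store]
Visit hub → queue [cache, broker, router, relay, mirror, index, auth, front, store]
Visit cache → queue [broker, router, relay, mirror, index, auth, front, store]
Visit broker → queue [router, relay, mirror, index, auth, front, store]
Visit router → queue [relay, mirror, index, auth, front, store]
Visit relay → queue [mirror, index, auth, front, store]
Visit mirror; enqueue agent → queue [index, auth, front, store, agent]
Visit index → queue [auth, front, store, agent]
Visit auth → queue [front, store, agent]
Visit front → queue [store, agent]
Visit store → queue [agent]
Visit agent → queue []

Visit order: back, worker, root, node, mesh, ledger, hub, cache, broker, router, relay, mirror, index, auth, front, store, agent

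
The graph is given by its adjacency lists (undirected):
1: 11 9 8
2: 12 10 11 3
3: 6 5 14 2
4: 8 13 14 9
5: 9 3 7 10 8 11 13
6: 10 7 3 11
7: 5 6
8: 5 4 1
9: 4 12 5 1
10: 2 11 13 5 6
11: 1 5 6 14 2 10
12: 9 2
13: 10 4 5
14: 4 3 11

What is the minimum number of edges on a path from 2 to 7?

Level 0: 2
Level 1: 3, 10, 11, 12
Level 2: 1, 5, 6, 9, 13, 14
Level 3: 4, 7, 8
7 first appears at level 3.

3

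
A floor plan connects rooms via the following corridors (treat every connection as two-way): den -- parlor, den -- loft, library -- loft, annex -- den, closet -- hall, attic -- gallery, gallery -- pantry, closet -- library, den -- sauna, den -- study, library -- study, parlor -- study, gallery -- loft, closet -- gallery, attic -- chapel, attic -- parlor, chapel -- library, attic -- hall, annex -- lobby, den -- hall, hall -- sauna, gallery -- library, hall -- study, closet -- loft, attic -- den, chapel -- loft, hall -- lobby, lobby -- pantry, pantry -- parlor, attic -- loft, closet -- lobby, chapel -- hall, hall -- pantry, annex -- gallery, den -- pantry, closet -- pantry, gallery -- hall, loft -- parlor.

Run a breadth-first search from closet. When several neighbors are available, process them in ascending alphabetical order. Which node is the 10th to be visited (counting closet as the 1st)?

Visit closet; enqueue gallery, hall, library, lobby, loft, pantry → queue [gallery, hall, library, lobby, loft, pantry]
Visit gallery; enqueue annex, attic → queue [hall, library, lobby, loft, pantry, annex, attic]
Visit hall; enqueue chapel, den, sauna, study → queue [library, lobby, loft, pantry, annex, attic, chapel, den, sauna, study]
Visit library → queue [lobby, loft, pantry, annex, attic, chapel, den, sauna, study]
Visit lobby → queue [loft, pantry, annex, attic, chapel, den, sauna, study]
Visit loft; enqueue parlor → queue [pantry, annex, attic, chapel, den, sauna, study, parlor]
Visit pantry → queue [annex, attic, chapel, den, sauna, study, parlor]
Visit annex → queue [attic, chapel, den, sauna, study, parlor]
Visit attic → queue [chapel, den, sauna, study, parlor]
Visit chapel → queue [den, sauna, study, parlor]
Visit den → queue [sauna, study, parlor]
Visit sauna → queue [study, parlor]
Visit study → queue [parlor]
Visit parlor → queue []

Visit order: closet, gallery, hall, library, lobby, loft, pantry, annex, attic, chapel, den, sauna, study, parlor

chapel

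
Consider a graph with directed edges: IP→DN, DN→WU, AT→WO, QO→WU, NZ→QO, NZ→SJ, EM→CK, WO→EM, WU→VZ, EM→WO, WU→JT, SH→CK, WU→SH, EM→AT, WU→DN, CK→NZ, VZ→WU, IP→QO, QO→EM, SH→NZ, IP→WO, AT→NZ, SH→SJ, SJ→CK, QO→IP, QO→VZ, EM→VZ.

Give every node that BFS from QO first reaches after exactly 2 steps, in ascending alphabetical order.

Level 0: QO
Level 1: EM, IP, VZ, WU
Level 2: AT, CK, DN, JT, SH, WO
Level 3: NZ, SJ

AT, CK, DN, JT, SH, WO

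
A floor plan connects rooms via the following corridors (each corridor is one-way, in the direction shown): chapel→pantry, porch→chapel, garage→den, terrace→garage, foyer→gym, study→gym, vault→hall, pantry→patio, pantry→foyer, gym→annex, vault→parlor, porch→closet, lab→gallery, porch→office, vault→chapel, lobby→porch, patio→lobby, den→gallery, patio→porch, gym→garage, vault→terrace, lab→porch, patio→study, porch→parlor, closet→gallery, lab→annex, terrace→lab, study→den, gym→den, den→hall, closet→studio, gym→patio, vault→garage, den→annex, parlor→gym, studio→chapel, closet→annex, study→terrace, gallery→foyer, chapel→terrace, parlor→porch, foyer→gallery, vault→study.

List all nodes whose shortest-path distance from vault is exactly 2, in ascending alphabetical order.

Level 0: vault
Level 1: chapel, garage, hall, parlor, study, terrace
Level 2: den, gym, lab, pantry, porch
Level 3: annex, closet, foyer, gallery, office, patio
Level 4: lobby, studio

den, gym, lab, pantry, porch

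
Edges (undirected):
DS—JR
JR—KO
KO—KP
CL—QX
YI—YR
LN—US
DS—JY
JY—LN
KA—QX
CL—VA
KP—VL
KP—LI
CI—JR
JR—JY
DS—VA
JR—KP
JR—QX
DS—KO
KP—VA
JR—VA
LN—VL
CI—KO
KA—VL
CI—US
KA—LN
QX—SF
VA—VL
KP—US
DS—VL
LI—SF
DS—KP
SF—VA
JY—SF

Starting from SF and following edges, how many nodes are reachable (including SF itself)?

BFS from SF visits: SF, JY, LI, QX, VA, DS, JR, LN, KP, CL, KA, VL, KO, CI, US
Reachable nodes: 15 of 17 total.

15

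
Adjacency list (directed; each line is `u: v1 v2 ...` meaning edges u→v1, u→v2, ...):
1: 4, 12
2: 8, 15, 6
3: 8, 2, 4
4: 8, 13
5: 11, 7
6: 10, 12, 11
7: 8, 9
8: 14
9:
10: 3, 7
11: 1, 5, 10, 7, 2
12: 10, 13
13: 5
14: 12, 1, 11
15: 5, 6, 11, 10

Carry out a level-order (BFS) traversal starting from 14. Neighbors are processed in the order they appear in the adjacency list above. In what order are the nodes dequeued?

14, 12, 1, 11, 10, 13, 4, 5, 7, 2, 3, 8, 9, 15, 6

Visit 14; enqueue 12, 1, 11 → queue [12, 1, 11]
Visit 12; enqueue 10, 13 → queue [1, 11, 10, 13]
Visit 1; enqueue 4 → queue [11, 10, 13, 4]
Visit 11; enqueue 5, 7, 2 → queue [10, 13, 4, 5, 7, 2]
Visit 10; enqueue 3 → queue [13, 4, 5, 7, 2, 3]
Visit 13 → queue [4, 5, 7, 2, 3]
Visit 4; enqueue 8 → queue [5, 7, 2, 3, 8]
Visit 5 → queue [7, 2, 3, 8]
Visit 7; enqueue 9 → queue [2, 3, 8, 9]
Visit 2; enqueue 15, 6 → queue [3, 8, 9, 15, 6]
Visit 3 → queue [8, 9, 15, 6]
Visit 8 → queue [9, 15, 6]
Visit 9 → queue [15, 6]
Visit 15 → queue [6]
Visit 6 → queue []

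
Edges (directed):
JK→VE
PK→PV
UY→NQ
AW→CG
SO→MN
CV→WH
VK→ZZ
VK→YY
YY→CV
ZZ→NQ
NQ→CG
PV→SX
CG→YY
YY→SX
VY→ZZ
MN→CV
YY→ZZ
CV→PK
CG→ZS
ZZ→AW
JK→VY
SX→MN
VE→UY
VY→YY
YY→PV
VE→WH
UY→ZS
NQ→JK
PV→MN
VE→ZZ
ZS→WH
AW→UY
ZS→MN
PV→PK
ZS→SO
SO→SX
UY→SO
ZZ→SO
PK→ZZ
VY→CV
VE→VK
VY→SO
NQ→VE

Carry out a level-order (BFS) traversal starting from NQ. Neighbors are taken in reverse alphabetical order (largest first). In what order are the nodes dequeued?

NQ VE JK CG ZZ WH VK UY VY ZS YY SO AW CV MN SX PV PK

Visit NQ; enqueue VE, JK, CG → queue [VE, JK, CG]
Visit VE; enqueue ZZ, WH, VK, UY → queue [JK, CG, ZZ, WH, VK, UY]
Visit JK; enqueue VY → queue [CG, ZZ, WH, VK, UY, VY]
Visit CG; enqueue ZS, YY → queue [ZZ, WH, VK, UY, VY, ZS, YY]
Visit ZZ; enqueue SO, AW → queue [WH, VK, UY, VY, ZS, YY, SO, AW]
Visit WH → queue [VK, UY, VY, ZS, YY, SO, AW]
Visit VK → queue [UY, VY, ZS, YY, SO, AW]
Visit UY → queue [VY, ZS, YY, SO, AW]
Visit VY; enqueue CV → queue [ZS, YY, SO, AW, CV]
Visit ZS; enqueue MN → queue [YY, SO, AW, CV, MN]
Visit YY; enqueue SX, PV → queue [SO, AW, CV, MN, SX, PV]
Visit SO → queue [AW, CV, MN, SX, PV]
Visit AW → queue [CV, MN, SX, PV]
Visit CV; enqueue PK → queue [MN, SX, PV, PK]
Visit MN → queue [SX, PV, PK]
Visit SX → queue [PV, PK]
Visit PV → queue [PK]
Visit PK → queue []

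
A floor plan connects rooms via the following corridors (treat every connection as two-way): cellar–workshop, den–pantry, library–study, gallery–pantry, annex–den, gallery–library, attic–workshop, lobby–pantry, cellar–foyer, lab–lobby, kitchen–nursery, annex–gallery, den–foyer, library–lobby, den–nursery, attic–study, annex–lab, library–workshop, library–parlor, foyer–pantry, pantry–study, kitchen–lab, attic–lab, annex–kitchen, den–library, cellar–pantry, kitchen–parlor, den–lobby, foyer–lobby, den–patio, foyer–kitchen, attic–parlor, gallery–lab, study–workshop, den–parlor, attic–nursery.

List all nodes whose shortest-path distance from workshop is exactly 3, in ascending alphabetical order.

annex, kitchen, patio

Level 0: workshop
Level 1: attic, cellar, library, study
Level 2: den, foyer, gallery, lab, lobby, nursery, pantry, parlor
Level 3: annex, kitchen, patio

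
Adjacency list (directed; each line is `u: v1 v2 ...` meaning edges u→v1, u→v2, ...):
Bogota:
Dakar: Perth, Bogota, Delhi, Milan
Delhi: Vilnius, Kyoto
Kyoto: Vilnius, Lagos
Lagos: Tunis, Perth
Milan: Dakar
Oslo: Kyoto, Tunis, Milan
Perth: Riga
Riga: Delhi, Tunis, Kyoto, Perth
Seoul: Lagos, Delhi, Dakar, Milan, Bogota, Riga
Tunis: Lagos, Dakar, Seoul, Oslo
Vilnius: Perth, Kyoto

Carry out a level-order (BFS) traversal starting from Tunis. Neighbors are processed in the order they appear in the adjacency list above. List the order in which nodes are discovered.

Tunis Lagos Dakar Seoul Oslo Perth Bogota Delhi Milan Riga Kyoto Vilnius

Visit Tunis; enqueue Lagos, Dakar, Seoul, Oslo → queue [Lagos, Dakar, Seoul, Oslo]
Visit Lagos; enqueue Perth → queue [Dakar, Seoul, Oslo, Perth]
Visit Dakar; enqueue Bogota, Delhi, Milan → queue [Seoul, Oslo, Perth, Bogota, Delhi, Milan]
Visit Seoul; enqueue Riga → queue [Oslo, Perth, Bogota, Delhi, Milan, Riga]
Visit Oslo; enqueue Kyoto → queue [Perth, Bogota, Delhi, Milan, Riga, Kyoto]
Visit Perth → queue [Bogota, Delhi, Milan, Riga, Kyoto]
Visit Bogota → queue [Delhi, Milan, Riga, Kyoto]
Visit Delhi; enqueue Vilnius → queue [Milan, Riga, Kyoto, Vilnius]
Visit Milan → queue [Riga, Kyoto, Vilnius]
Visit Riga → queue [Kyoto, Vilnius]
Visit Kyoto → queue [Vilnius]
Visit Vilnius → queue []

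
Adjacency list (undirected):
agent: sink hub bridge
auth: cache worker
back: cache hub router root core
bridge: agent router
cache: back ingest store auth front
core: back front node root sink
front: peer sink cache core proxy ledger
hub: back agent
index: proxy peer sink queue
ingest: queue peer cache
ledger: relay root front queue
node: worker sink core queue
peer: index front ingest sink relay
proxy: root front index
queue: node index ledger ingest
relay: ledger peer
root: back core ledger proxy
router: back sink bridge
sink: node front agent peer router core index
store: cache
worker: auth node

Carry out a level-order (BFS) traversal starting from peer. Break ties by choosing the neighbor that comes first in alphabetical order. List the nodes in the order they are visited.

peer → front → index → ingest → relay → sink → cache → core → ledger → proxy → queue → agent → node → router → auth → back → store → root → bridge → hub → worker

Visit peer; enqueue front, index, ingest, relay, sink → queue [front, index, ingest, relay, sink]
Visit front; enqueue cache, core, ledger, proxy → queue [index, ingest, relay, sink, cache, core, ledger, proxy]
Visit index; enqueue queue → queue [ingest, relay, sink, cache, core, ledger, proxy, queue]
Visit ingest → queue [relay, sink, cache, core, ledger, proxy, queue]
Visit relay → queue [sink, cache, core, ledger, proxy, queue]
Visit sink; enqueue agent, node, router → queue [cache, core, ledger, proxy, queue, agent, node, router]
Visit cache; enqueue auth, back, store → queue [core, ledger, proxy, queue, agent, node, router, auth, back, store]
Visit core; enqueue root → queue [ledger, proxy, queue, agent, node, router, auth, back, store, root]
Visit ledger → queue [proxy, queue, agent, node, router, auth, back, store, root]
Visit proxy → queue [queue, agent, node, router, auth, back, store, root]
Visit queue → queue [agent, node, router, auth, back, store, root]
Visit agent; enqueue bridge, hub → queue [node, router, auth, back, store, root, bridge, hub]
Visit node; enqueue worker → queue [router, auth, back, store, root, bridge, hub, worker]
Visit router → queue [auth, back, store, root, bridge, hub, worker]
Visit auth → queue [back, store, root, bridge, hub, worker]
Visit back → queue [store, root, bridge, hub, worker]
Visit store → queue [root, bridge, hub, worker]
Visit root → queue [bridge, hub, worker]
Visit bridge → queue [hub, worker]
Visit hub → queue [worker]
Visit worker → queue []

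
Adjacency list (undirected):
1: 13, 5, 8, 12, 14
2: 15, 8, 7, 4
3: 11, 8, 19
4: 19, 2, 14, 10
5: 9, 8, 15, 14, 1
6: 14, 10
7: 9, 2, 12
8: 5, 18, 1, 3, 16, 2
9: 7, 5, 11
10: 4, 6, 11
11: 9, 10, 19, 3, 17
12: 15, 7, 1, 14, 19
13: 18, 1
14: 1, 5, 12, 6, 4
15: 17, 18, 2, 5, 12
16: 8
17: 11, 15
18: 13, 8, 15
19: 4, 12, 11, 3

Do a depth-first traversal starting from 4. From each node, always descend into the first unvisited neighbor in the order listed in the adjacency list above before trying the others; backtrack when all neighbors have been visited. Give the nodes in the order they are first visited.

Visit 4
4 → 19
19 → 12
12 → 15
15 → 17
17 → 11
11 → 9
9 → 7
7 → 2
2 → 8
8 → 5
5 → 14
14 → 1
1 → 13
13 → 18
14 → 6
6 → 10
8 → 3
8 → 16

4 19 12 15 17 11 9 7 2 8 5 14 1 13 18 6 10 3 16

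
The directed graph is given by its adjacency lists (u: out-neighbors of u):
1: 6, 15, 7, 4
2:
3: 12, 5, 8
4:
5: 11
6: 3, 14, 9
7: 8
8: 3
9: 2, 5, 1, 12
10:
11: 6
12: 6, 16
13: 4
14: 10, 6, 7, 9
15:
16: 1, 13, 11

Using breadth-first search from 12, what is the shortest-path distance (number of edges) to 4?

3

Level 0: 12
Level 1: 6, 16
Level 2: 1, 3, 9, 11, 13, 14
Level 3: 2, 4, 5, 7, 8, 10, 15
4 first appears at level 3.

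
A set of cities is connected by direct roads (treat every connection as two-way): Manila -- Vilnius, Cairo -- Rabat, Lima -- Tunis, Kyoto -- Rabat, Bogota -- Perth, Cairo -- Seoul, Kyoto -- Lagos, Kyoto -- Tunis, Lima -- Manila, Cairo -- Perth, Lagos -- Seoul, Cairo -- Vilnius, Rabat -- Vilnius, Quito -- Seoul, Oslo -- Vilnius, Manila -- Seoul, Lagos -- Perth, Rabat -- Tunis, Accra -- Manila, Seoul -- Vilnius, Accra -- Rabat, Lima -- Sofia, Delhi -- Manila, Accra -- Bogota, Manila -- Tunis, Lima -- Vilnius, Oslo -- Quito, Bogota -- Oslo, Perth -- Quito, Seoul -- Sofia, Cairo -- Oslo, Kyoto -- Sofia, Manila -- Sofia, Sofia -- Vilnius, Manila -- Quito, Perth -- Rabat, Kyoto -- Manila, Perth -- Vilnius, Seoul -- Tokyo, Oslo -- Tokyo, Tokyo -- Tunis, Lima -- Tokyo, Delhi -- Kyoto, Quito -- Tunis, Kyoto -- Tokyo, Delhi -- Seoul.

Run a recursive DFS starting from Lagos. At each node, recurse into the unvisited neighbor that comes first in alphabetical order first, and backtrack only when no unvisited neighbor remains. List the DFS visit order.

Visit Lagos
Lagos → Kyoto
Kyoto → Delhi
Delhi → Manila
Manila → Accra
Accra → Bogota
Bogota → Oslo
Oslo → Cairo
Cairo → Perth
Perth → Quito
Quito → Seoul
Seoul → Sofia
Sofia → Lima
Lima → Tokyo
Tokyo → Tunis
Tunis → Rabat
Rabat → Vilnius

Lagos Kyoto Delhi Manila Accra Bogota Oslo Cairo Perth Quito Seoul Sofia Lima Tokyo Tunis Rabat Vilnius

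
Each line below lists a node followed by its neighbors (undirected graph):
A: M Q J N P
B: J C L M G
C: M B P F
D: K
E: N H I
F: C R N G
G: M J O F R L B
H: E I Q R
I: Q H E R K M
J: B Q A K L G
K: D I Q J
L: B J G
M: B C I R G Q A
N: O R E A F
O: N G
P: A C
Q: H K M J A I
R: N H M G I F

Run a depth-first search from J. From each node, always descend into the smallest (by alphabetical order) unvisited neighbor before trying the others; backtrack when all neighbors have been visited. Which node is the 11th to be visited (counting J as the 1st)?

Visit J
J → A
A → M
M → B
B → C
C → F
F → G
G → L
G → O
O → N
N → E
E → H
H → I
I → K
K → D
K → Q
I → R
C → P

Visit order: J, A, M, B, C, F, G, L, O, N, E, H, I, K, D, Q, R, P

E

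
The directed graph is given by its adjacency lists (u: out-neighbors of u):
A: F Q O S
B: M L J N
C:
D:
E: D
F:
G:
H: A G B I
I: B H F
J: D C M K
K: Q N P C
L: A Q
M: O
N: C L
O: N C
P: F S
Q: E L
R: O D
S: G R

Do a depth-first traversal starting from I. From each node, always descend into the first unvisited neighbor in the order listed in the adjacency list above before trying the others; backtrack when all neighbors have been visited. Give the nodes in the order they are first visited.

Visit I
I → B
B → M
M → O
O → N
N → C
N → L
L → A
A → F
A → Q
Q → E
E → D
A → S
S → G
S → R
B → J
J → K
K → P
I → H

I, B, M, O, N, C, L, A, F, Q, E, D, S, G, R, J, K, P, H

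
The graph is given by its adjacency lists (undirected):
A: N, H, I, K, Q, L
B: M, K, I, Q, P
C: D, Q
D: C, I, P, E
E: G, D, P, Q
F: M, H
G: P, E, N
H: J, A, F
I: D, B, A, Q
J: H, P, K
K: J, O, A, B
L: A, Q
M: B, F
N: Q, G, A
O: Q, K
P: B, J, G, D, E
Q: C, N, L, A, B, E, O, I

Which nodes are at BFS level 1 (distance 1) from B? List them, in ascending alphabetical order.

I, K, M, P, Q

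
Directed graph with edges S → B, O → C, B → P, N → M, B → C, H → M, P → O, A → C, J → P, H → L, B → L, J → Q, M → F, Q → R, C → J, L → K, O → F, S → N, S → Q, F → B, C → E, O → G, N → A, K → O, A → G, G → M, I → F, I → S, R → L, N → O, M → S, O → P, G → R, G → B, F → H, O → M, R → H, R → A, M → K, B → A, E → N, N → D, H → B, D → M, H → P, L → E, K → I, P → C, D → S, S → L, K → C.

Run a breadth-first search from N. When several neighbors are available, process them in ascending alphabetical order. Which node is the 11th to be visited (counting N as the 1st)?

Visit N; enqueue A, D, M, O → queue [A, D, M, O]
Visit A; enqueue C, G → queue [D, M, O, C, G]
Visit D; enqueue S → queue [M, O, C, G, S]
Visit M; enqueue F, K → queue [O, C, G, S, F, K]
Visit O; enqueue P → queue [C, G, S, F, K, P]
Visit C; enqueue E, J → queue [G, S, F, K, P, E, J]
Visit G; enqueue B, R → queue [S, F, K, P, E, J, B, R]
Visit S; enqueue L, Q → queue [F, K, P, E, J, B, R, L, Q]
Visit F; enqueue H → queue [K, P, E, J, B, R, L, Q, H]
Visit K; enqueue I → queue [P, E, J, B, R, L, Q, H, I]
Visit P → queue [E, J, B, R, L, Q, H, I]
Visit E → queue [J, B, R, L, Q, H, I]
Visit J → queue [B, R, L, Q, H, I]
Visit B → queue [R, L, Q, H, I]
Visit R → queue [L, Q, H, I]
Visit L → queue [Q, H, I]
Visit Q → queue [H, I]
Visit H → queue [I]
Visit I → queue []

Visit order: N, A, D, M, O, C, G, S, F, K, P, E, J, B, R, L, Q, H, I

P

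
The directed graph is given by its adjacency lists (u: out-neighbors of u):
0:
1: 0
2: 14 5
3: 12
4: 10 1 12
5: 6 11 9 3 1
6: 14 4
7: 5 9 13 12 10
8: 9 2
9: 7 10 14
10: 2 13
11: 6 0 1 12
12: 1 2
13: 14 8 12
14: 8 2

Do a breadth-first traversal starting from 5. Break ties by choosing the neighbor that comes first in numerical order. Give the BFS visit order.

Visit 5; enqueue 1, 3, 6, 9, 11 → queue [1, 3, 6, 9, 11]
Visit 1; enqueue 0 → queue [3, 6, 9, 11, 0]
Visit 3; enqueue 12 → queue [6, 9, 11, 0, 12]
Visit 6; enqueue 4, 14 → queue [9, 11, 0, 12, 4, 14]
Visit 9; enqueue 7, 10 → queue [11, 0, 12, 4, 14, 7, 10]
Visit 11 → queue [0, 12, 4, 14, 7, 10]
Visit 0 → queue [12, 4, 14, 7, 10]
Visit 12; enqueue 2 → queue [4, 14, 7, 10, 2]
Visit 4 → queue [14, 7, 10, 2]
Visit 14; enqueue 8 → queue [7, 10, 2, 8]
Visit 7; enqueue 13 → queue [10, 2, 8, 13]
Visit 10 → queue [2, 8, 13]
Visit 2 → queue [8, 13]
Visit 8 → queue [13]
Visit 13 → queue []

5, 1, 3, 6, 9, 11, 0, 12, 4, 14, 7, 10, 2, 8, 13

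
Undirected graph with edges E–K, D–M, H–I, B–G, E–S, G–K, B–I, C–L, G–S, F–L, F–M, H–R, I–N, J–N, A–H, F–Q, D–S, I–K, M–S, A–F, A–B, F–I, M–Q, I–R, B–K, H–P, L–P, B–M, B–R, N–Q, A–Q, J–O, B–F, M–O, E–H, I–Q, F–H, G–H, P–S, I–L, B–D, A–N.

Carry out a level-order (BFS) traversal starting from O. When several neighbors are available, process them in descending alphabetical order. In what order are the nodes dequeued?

Visit O; enqueue M, J → queue [M, J]
Visit M; enqueue S, Q, F, D, B → queue [J, S, Q, F, D, B]
Visit J; enqueue N → queue [S, Q, F, D, B, N]
Visit S; enqueue P, G, E → queue [Q, F, D, B, N, P, G, E]
Visit Q; enqueue I, A → queue [F, D, B, N, P, G, E, I, A]
Visit F; enqueue L, H → queue [D, B, N, P, G, E, I, A, L, H]
Visit D → queue [B, N, P, G, E, I, A, L, H]
Visit B; enqueue R, K → queue [N, P, G, E, I, A, L, H, R, K]
Visit N → queue [P, G, E, I, A, L, H, R, K]
Visit P → queue [G, E, I, A, L, H, R, K]
Visit G → queue [E, I, A, L, H, R, K]
Visit E → queue [I, A, L, H, R, K]
Visit I → queue [A, L, H, R, K]
Visit A → queue [L, H, R, K]
Visit L; enqueue C → queue [H, R, K, C]
Visit H → queue [R, K, C]
Visit R → queue [K, C]
Visit K → queue [C]
Visit C → queue []

O -> M -> J -> S -> Q -> F -> D -> B -> N -> P -> G -> E -> I -> A -> L -> H -> R -> K -> C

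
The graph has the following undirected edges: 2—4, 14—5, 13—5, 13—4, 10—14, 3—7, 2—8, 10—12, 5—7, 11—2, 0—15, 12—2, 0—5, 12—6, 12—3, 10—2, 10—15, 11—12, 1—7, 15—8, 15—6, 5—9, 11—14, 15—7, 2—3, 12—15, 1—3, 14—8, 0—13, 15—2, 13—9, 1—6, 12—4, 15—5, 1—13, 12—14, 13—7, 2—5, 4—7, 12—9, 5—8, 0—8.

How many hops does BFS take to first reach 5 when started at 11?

Level 0: 11
Level 1: 2, 12, 14
Level 2: 3, 4, 5, 6, 8, 9, 10, 15
Level 3: 0, 1, 7, 13
5 first appears at level 2.

2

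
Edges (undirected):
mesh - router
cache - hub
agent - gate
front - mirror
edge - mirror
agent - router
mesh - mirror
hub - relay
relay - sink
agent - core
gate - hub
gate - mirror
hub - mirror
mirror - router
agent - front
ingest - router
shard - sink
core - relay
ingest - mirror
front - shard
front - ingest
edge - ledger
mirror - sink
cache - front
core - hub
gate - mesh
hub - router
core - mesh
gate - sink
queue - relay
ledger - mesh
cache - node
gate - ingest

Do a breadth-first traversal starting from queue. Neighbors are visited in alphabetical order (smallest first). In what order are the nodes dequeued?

queue, relay, core, hub, sink, agent, mesh, cache, gate, mirror, router, shard, front, ledger, node, ingest, edge

Visit queue; enqueue relay → queue [relay]
Visit relay; enqueue core, hub, sink → queue [core, hub, sink]
Visit core; enqueue agent, mesh → queue [hub, sink, agent, mesh]
Visit hub; enqueue cache, gate, mirror, router → queue [sink, agent, mesh, cache, gate, mirror, router]
Visit sink; enqueue shard → queue [agent, mesh, cache, gate, mirror, router, shard]
Visit agent; enqueue front → queue [mesh, cache, gate, mirror, router, shard, front]
Visit mesh; enqueue ledger → queue [cache, gate, mirror, router, shard, front, ledger]
Visit cache; enqueue node → queue [gate, mirror, router, shard, front, ledger, node]
Visit gate; enqueue ingest → queue [mirror, router, shard, front, ledger, node, ingest]
Visit mirror; enqueue edge → queue [router, shard, front, ledger, node, ingest, edge]
Visit router → queue [shard, front, ledger, node, ingest, edge]
Visit shard → queue [front, ledger, node, ingest, edge]
Visit front → queue [ledger, node, ingest, edge]
Visit ledger → queue [node, ingest, edge]
Visit node → queue [ingest, edge]
Visit ingest → queue [edge]
Visit edge → queue []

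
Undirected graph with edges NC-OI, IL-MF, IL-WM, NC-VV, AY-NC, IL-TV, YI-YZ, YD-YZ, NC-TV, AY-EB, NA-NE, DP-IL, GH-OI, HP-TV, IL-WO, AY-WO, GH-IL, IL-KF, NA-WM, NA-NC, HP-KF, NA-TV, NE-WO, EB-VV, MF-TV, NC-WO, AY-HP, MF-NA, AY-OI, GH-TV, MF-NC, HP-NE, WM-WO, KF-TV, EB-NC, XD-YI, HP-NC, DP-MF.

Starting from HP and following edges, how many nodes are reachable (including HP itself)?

16

BFS from HP visits: HP, TV, NE, NC, KF, AY, NA, MF, IL, GH, WO, VV, OI, EB, WM, DP
Reachable nodes: 16 of 20 total.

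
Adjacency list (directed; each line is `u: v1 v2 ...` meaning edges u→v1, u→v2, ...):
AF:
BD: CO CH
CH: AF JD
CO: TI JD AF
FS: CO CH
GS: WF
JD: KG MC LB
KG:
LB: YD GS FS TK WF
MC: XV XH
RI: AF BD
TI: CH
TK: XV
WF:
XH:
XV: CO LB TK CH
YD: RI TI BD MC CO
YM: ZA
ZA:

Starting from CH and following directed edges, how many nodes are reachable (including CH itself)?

17

BFS from CH visits: CH, JD, AF, MC, LB, KG, XV, XH, YD, WF, TK, GS, FS, CO, TI, RI, BD
Reachable nodes: 17 of 19 total.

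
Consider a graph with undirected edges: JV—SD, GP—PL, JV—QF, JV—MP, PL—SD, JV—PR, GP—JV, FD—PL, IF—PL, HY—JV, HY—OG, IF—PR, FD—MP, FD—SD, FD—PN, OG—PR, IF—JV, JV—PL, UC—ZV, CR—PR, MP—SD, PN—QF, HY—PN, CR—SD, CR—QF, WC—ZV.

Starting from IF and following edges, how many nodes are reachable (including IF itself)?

BFS from IF visits: IF, PR, PL, JV, OG, CR, SD, GP, FD, QF, MP, HY, PN
Reachable nodes: 13 of 16 total.

13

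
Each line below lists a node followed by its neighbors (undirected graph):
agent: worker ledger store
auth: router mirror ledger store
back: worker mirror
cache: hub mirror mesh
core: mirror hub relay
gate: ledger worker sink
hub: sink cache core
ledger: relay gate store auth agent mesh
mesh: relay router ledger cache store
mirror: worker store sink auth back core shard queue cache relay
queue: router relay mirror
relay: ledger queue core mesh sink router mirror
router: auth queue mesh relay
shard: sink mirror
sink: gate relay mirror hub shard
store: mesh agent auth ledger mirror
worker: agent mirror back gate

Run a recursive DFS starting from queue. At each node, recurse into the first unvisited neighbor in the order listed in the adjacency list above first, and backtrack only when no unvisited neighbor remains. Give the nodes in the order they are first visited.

Visit queue
queue → router
router → auth
auth → mirror
mirror → worker
worker → agent
agent → ledger
ledger → relay
relay → core
core → hub
hub → sink
sink → gate
sink → shard
hub → cache
cache → mesh
mesh → store
worker → back

queue, router, auth, mirror, worker, agent, ledger, relay, core, hub, sink, gate, shard, cache, mesh, store, back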